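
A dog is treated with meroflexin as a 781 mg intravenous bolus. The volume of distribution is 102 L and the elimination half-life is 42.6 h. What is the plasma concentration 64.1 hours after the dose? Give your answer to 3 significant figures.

2.70 µg/mL

C₀ = dose / V = 781 / 102 = 7.657 µg/mL
k = ln 2 / 42.6 = 0.01627 h⁻¹
C(t) = C₀ e^(−kt) = 7.657 × e^(−0.01627 × 64.1) = 7.657 × e^(−1.043) = 7.657 × 0.3524 ≈ 2.70 µg/mL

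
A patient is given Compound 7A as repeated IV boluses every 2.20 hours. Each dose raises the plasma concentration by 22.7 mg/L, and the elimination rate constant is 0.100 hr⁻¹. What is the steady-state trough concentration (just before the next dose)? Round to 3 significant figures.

Fraction remaining after one interval: e^(−kτ) = e^(−0.1000 × 2.20) = 0.8025
R = 1 / (1 − 0.8025) = 5.064
Css,max = 22.7 × 5.064 = 114.9 mg/L
Css,min = Css,max × e^(−kτ) = 114.9 × 0.8025 ≈ 92.2 mg/L

92.2 mg/L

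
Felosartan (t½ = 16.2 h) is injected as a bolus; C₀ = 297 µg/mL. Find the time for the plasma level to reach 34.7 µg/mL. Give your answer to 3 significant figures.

50.2 hours

k = ln 2 / 16.2 = 0.04279 h⁻¹
C(t) = C₀ e^(−kt)  ⇒  t = ln(C₀/C) / k
t = ln(297/34.7) / 0.04279 = 2.147 / 0.04279 ≈ 50.2 hours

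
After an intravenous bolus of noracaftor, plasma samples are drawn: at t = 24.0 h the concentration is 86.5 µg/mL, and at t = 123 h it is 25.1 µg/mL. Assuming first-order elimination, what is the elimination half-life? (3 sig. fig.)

k = ln(C₁/C₂) / (t₂ − t₁) = ln(86.5/25.1) / (123 − 24.0)
  = 1.237 / 99.00 = 0.01250 h⁻¹
t½ = ln 2 / k = ln 2 / 0.01250 ≈ 55.5 hours

55.5 hours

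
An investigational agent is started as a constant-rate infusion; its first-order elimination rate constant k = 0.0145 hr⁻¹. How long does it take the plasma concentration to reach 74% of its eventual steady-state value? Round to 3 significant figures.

f = 1 − e^(−kt)  ⇒  t = −ln(1 − f) / k
t = −ln(1 − 0.74) / 0.01450 = 1.347 / 0.01450 ≈ 92.9 hours

92.9 hours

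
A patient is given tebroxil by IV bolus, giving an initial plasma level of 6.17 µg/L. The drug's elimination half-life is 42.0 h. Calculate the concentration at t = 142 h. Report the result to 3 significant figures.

0.592 µg/L

k = ln 2 / 42.0 = 0.01650 h⁻¹
C(t) = C₀ e^(−kt) = 6.17 × e^(−0.01650 × 142) = 6.17 × e^(−2.343) = 6.17 × 0.09599 ≈ 0.592 µg/L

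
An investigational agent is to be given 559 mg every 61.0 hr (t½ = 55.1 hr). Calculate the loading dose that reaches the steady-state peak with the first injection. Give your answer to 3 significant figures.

k = ln 2 / 55.1 = 0.01258 hr⁻¹
Accumulation ratio R = 1 / (1 − e^(−kτ)) = 1 / (1 − e^(−0.01258×61.0)) = 1 / (1 − 0.4642) = 1.866
Loading dose = maintenance dose × R = 559 × 1.866 ≈ 1040 mg

1040 mg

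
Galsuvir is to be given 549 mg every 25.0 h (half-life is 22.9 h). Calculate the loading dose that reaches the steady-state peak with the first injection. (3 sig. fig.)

1030 mg

k = ln 2 / 22.9 = 0.03027 h⁻¹
Accumulation ratio R = 1 / (1 − e^(−kτ)) = 1 / (1 − e^(−0.03027×25.0)) = 1 / (1 − 0.4692) = 1.884
Loading dose = maintenance dose × R = 549 × 1.884 ≈ 1030 mg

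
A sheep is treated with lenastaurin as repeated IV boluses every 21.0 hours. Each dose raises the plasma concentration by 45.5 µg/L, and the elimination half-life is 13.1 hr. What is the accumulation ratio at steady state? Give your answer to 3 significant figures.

1.49

k = ln 2 / 13.1 = 0.05291 hr⁻¹
Fraction remaining after one interval: e^(−kτ) = e^(−0.05291 × 21.0) = 0.3292
R = 1 / (1 − 0.3292) = 1 / 0.6708 ≈ 1.49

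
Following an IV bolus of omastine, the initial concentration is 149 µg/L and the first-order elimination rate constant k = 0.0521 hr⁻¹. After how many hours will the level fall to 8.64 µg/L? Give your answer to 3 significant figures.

54.7 hours

C(t) = C₀ e^(−kt)  ⇒  t = ln(C₀/C) / k
t = ln(149/8.64) / 0.05210 = 2.848 / 0.05210 ≈ 54.7 hours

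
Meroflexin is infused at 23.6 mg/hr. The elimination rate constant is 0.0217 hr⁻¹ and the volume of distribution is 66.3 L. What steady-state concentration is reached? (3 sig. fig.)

CL = k · V = 0.0217 × 66.3 = 1.439 L/hr
Css = rate / CL = 23.6 / 1.439 ≈ 16.4 µg/mL

16.4 µg/mL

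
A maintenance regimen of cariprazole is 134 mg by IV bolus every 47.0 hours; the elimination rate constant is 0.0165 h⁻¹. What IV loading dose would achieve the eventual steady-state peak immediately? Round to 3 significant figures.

248 mg

Accumulation ratio R = 1 / (1 − e^(−kτ)) = 1 / (1 − e^(−0.01650×47.0)) = 1 / (1 − 0.4605) = 1.853
Loading dose = maintenance dose × R = 134 × 1.853 ≈ 248 mg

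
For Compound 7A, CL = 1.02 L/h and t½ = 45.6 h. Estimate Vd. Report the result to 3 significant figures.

67.1 L

k = ln 2 / t½ = ln 2 / 45.6 = 0.01520 h⁻¹
V = CL / k = 1.02 / 0.01520 ≈ 67.1 L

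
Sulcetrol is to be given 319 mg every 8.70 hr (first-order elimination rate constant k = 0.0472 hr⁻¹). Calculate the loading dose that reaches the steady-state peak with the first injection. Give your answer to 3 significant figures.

Accumulation ratio R = 1 / (1 − e^(−kτ)) = 1 / (1 − e^(−0.04720×8.70)) = 1 / (1 − 0.6632) = 2.969
Loading dose = maintenance dose × R = 319 × 2.969 ≈ 947 mg

947 mg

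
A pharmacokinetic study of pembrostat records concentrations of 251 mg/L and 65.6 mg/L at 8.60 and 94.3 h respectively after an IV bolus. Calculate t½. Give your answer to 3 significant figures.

k = ln(C₁/C₂) / (t₂ − t₁) = ln(251/65.6) / (94.3 − 8.60)
  = 1.342 / 85.70 = 0.01566 h⁻¹
t½ = ln 2 / k = ln 2 / 0.01566 ≈ 44.3 hours

44.3 hours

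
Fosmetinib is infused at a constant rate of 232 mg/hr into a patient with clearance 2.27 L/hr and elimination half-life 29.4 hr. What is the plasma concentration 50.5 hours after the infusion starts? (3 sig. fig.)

71.1 µg/mL

Css = rate / CL = 232 / 2.27 = 102.2 µg/mL
k = ln 2 / 29.4 = 0.02358 hr⁻¹
C(t) = Css (1 − e^(−kt)) = 102.2 × (1 − e^(−1.191)) = 102.2 × 0.6960 ≈ 71.1 µg/mL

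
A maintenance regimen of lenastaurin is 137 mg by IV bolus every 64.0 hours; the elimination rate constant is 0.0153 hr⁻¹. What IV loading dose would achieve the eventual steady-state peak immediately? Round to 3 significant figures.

Accumulation ratio R = 1 / (1 − e^(−kτ)) = 1 / (1 − e^(−0.01530×64.0)) = 1 / (1 − 0.3756) = 1.602
Loading dose = maintenance dose × R = 137 × 1.602 ≈ 219 mg

219 mg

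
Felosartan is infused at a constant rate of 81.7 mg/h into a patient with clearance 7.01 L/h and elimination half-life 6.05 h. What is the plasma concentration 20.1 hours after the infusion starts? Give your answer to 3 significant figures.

Css = rate / CL = 81.7 / 7.01 = 11.65 µg/mL
k = ln 2 / 6.05 = 0.1146 h⁻¹
C(t) = Css (1 − e^(−kt)) = 11.65 × (1 − e^(−2.303)) = 11.65 × 0.9000 ≈ 10.5 µg/mL

10.5 µg/mL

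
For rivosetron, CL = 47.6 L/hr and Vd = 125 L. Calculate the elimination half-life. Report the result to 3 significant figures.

k = CL / V = 47.6 / 125 = 0.3808 hr⁻¹
t½ = ln 2 / k = ln 2 / 0.3808 ≈ 1.82 hours

1.82 hours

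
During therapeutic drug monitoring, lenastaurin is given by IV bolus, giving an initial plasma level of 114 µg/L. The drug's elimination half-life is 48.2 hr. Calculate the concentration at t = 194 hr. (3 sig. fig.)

k = ln 2 / 48.2 = 0.01438 hr⁻¹
194 hr is 4.025 half-lives, so C = 114 × (1/2)^4.025 = 114 × 0.06143 ≈ 7.00 µg/L

7.00 µg/L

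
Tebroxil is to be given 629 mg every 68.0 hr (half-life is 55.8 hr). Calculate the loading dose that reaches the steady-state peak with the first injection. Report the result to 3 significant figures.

k = ln 2 / 55.8 = 0.01242 hr⁻¹
Accumulation ratio R = 1 / (1 − e^(−kτ)) = 1 / (1 − e^(−0.01242×68.0)) = 1 / (1 − 0.4297) = 1.753
Loading dose = maintenance dose × R = 629 × 1.753 ≈ 1100 mg

1100 mg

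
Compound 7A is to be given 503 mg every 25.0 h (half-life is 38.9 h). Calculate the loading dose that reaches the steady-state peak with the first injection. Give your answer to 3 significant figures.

k = ln 2 / 38.9 = 0.01782 h⁻¹
Accumulation ratio R = 1 / (1 − e^(−kτ)) = 1 / (1 − e^(−0.01782×25.0)) = 1 / (1 − 0.6405) = 2.782
Loading dose = maintenance dose × R = 503 × 2.782 ≈ 1400 mg

1400 mg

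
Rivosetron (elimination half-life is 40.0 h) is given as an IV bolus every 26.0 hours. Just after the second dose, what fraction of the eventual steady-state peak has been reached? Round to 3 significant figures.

0.594

k = ln 2 / 40.0 = 0.01733 h⁻¹
f_n = 1 − e^(−nkτ) = 1 − e^(−2 × 0.01733 × 26.0) = 1 − e^(−0.9011) = 1 − 0.4061 ≈ 0.594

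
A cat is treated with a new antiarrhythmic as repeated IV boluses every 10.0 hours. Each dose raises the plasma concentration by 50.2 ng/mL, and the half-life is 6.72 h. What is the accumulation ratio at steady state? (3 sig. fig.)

k = ln 2 / 6.72 = 0.1031 h⁻¹
Fraction remaining after one interval: e^(−kτ) = e^(−0.1031 × 10.0) = 0.3565
R = 1 / (1 − 0.3565) = 1 / 0.6435 ≈ 1.55

1.55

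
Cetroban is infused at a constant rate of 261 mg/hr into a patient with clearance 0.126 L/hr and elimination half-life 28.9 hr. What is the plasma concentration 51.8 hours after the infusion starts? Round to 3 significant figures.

Css = rate / CL = 261 / 0.126 = 2071 µg/mL
k = ln 2 / 28.9 = 0.02398 hr⁻¹
C(t) = Css (1 − e^(−kt)) = 2071 × (1 − e^(−1.242)) = 2071 × 0.7113 ≈ 1470 µg/mL

1470 µg/mL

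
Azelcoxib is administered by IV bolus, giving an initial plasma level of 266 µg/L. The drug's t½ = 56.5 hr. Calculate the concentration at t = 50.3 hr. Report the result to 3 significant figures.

k = ln 2 / 56.5 = 0.01227 hr⁻¹
C(t) = C₀ e^(−kt) = 266 × e^(−0.01227 × 50.3) = 266 × e^(−0.6171) = 266 × 0.5395 ≈ 144 µg/L

144 µg/L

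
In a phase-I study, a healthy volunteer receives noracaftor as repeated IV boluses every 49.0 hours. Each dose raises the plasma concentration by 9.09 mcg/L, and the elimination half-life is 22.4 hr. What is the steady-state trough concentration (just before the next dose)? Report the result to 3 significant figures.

k = ln 2 / 22.4 = 0.03094 hr⁻¹
Fraction remaining after one interval: e^(−kτ) = e^(−0.03094 × 49.0) = 0.2195
R = 1 / (1 − 0.2195) = 1.281
Css,max = 9.09 × 1.281 = 11.65 mcg/L
Css,min = Css,max × e^(−kτ) = 11.65 × 0.2195 ≈ 2.56 mcg/L

2.56 mcg/L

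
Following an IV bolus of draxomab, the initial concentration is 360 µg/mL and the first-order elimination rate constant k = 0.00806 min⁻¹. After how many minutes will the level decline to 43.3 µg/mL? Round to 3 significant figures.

C(t) = C₀ e^(−kt)  ⇒  t = ln(C₀/C) / k
t = ln(360/43.3) / 0.008060 = 2.118 / 0.008060 ≈ 263 minutes

263 minutes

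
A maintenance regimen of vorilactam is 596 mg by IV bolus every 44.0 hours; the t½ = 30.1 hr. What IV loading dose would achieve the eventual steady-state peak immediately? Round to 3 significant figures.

k = ln 2 / 30.1 = 0.02303 hr⁻¹
Accumulation ratio R = 1 / (1 − e^(−kτ)) = 1 / (1 − e^(−0.02303×44.0)) = 1 / (1 − 0.3630) = 1.570
Loading dose = maintenance dose × R = 596 × 1.570 ≈ 936 mg

936 mg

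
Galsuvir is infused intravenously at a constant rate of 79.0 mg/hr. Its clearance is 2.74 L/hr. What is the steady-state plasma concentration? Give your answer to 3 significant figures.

Css = infusion rate / CL = 79.0 / 2.74 ≈ 28.8 µg/mL

28.8 µg/mL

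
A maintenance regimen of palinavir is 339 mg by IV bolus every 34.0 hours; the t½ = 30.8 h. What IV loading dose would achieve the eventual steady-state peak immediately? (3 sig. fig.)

634 mg

k = ln 2 / 30.8 = 0.02250 h⁻¹
Accumulation ratio R = 1 / (1 − e^(−kτ)) = 1 / (1 − e^(−0.02250×34.0)) = 1 / (1 − 0.4653) = 1.870
Loading dose = maintenance dose × R = 339 × 1.870 ≈ 634 mg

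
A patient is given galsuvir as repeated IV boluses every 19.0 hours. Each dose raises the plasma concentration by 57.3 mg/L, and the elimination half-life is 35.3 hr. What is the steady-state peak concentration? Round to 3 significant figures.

k = ln 2 / 35.3 = 0.01964 hr⁻¹
Fraction remaining after one interval: e^(−kτ) = e^(−0.01964 × 19.0) = 0.6886
R = 1 / (1 − 0.6886) = 3.211
Css,max = 57.3 × 3.211 ≈ 184 mg/L

184 mg/L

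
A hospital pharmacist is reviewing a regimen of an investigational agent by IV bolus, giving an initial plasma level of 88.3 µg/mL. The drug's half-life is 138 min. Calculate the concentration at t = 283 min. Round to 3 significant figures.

21.3 µg/mL

k = ln 2 / 138 = 0.005023 min⁻¹
283 min is 2.051 half-lives, so C = 88.3 × (1/2)^2.051 = 88.3 × 0.2414 ≈ 21.3 µg/mL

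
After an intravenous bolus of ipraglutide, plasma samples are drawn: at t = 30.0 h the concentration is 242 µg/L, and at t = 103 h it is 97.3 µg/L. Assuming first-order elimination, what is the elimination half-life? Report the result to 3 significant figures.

k = ln(C₁/C₂) / (t₂ − t₁) = ln(242/97.3) / (103 − 30.0)
  = 0.9111 / 73.00 = 0.01248 h⁻¹
t½ = ln 2 / k = ln 2 / 0.01248 ≈ 55.5 hours

55.5 hours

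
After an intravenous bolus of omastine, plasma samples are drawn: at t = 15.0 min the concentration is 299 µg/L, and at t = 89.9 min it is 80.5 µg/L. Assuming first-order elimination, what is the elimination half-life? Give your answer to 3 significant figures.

k = ln(C₁/C₂) / (t₂ − t₁) = ln(299/80.5) / (89.9 − 15.0)
  = 1.312 / 74.90 = 0.01752 min⁻¹
t½ = ln 2 / k = ln 2 / 0.01752 ≈ 39.6 minutes

39.6 minutes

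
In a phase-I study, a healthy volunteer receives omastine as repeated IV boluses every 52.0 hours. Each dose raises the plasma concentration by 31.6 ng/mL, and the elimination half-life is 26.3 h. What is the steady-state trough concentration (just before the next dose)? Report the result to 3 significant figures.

k = ln 2 / 26.3 = 0.02636 h⁻¹
Fraction remaining after one interval: e^(−kτ) = e^(−0.02636 × 52.0) = 0.2540
R = 1 / (1 − 0.2540) = 1.340
Css,max = 31.6 × 1.340 = 42.36 ng/mL
Css,min = Css,max × e^(−kτ) = 42.36 × 0.2540 ≈ 10.8 ng/mL

10.8 ng/mL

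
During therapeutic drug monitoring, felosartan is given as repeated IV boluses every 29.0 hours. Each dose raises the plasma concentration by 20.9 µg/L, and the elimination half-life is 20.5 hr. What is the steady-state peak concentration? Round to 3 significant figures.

k = ln 2 / 20.5 = 0.03381 hr⁻¹
Fraction remaining after one interval: e^(−kτ) = e^(−0.03381 × 29.0) = 0.3751
R = 1 / (1 − 0.3751) = 1.600
Css,max = 20.9 × 1.600 ≈ 33.4 µg/L

33.4 µg/L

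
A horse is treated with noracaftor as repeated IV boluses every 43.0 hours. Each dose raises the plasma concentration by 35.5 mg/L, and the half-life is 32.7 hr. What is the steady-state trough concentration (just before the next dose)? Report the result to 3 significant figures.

k = ln 2 / 32.7 = 0.02120 hr⁻¹
Fraction remaining after one interval: e^(−kτ) = e^(−0.02120 × 43.0) = 0.4019
R = 1 / (1 − 0.4019) = 1.672
Css,max = 35.5 × 1.672 = 59.36 mg/L
Css,min = Css,max × e^(−kτ) = 59.36 × 0.4019 ≈ 23.9 mg/L

23.9 mg/L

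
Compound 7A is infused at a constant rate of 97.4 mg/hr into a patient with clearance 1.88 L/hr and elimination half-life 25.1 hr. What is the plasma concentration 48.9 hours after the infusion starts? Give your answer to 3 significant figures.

38.4 µg/mL

Css = rate / CL = 97.4 / 1.88 = 51.81 µg/mL
k = ln 2 / 25.1 = 0.02762 hr⁻¹
C(t) = Css (1 − e^(−kt)) = 51.81 × (1 − e^(−1.350)) = 51.81 × 0.7409 ≈ 38.4 µg/mL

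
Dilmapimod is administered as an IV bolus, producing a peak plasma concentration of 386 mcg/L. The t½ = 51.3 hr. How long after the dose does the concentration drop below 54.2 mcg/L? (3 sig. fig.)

145 hours

k = ln 2 / 51.3 = 0.01351 hr⁻¹
C(t) = C₀ e^(−kt)  ⇒  t = ln(C₀/C) / k
t = ln(386/54.2) / 0.01351 = 1.963 / 0.01351 ≈ 145 hours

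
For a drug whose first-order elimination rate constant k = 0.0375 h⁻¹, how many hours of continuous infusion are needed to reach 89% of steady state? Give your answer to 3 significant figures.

58.9 hours

f = 1 − e^(−kt)  ⇒  t = −ln(1 − f) / k
t = −ln(1 − 0.89) / 0.03750 = 2.207 / 0.03750 ≈ 58.9 hours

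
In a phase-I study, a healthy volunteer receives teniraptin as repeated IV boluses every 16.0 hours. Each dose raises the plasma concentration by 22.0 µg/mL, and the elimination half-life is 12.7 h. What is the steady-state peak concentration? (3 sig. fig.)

37.8 µg/mL

k = ln 2 / 12.7 = 0.05458 h⁻¹
Fraction remaining after one interval: e^(−kτ) = e^(−0.05458 × 16.0) = 0.4176
R = 1 / (1 − 0.4176) = 1.717
Css,max = 22.0 × 1.717 ≈ 37.8 µg/mL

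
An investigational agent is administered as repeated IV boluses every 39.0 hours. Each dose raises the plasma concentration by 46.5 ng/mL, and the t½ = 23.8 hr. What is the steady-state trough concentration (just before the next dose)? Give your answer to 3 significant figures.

k = ln 2 / 23.8 = 0.02912 hr⁻¹
Fraction remaining after one interval: e^(−kτ) = e^(−0.02912 × 39.0) = 0.3212
R = 1 / (1 − 0.3212) = 1.473
Css,max = 46.5 × 1.473 = 68.50 ng/mL
Css,min = Css,max × e^(−kτ) = 68.50 × 0.3212 ≈ 22.0 ng/mL

22.0 ng/mL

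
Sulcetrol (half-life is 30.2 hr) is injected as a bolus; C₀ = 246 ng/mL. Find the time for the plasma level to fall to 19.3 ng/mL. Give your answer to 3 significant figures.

k = ln 2 / 30.2 = 0.02295 hr⁻¹
C(t) = C₀ e^(−kt)  ⇒  t = ln(C₀/C) / k
t = ln(246/19.3) / 0.02295 = 2.545 / 0.02295 ≈ 111 hours

111 hours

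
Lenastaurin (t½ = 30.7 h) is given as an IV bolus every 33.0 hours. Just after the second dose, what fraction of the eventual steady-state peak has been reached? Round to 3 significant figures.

k = ln 2 / 30.7 = 0.02258 h⁻¹
f_n = 1 − e^(−nkτ) = 1 − e^(−2 × 0.02258 × 33.0) = 1 − e^(−1.490) = 1 − 0.2253 ≈ 0.775

0.775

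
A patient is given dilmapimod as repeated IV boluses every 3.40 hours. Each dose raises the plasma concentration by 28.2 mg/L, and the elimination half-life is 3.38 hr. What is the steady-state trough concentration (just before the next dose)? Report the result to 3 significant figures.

k = ln 2 / 3.38 = 0.2051 hr⁻¹
Fraction remaining after one interval: e^(−kτ) = e^(−0.2051 × 3.40) = 0.4980
R = 1 / (1 − 0.4980) = 1.992
Css,max = 28.2 × 1.992 = 56.17 mg/L
Css,min = Css,max × e^(−kτ) = 56.17 × 0.4980 ≈ 28.0 mg/L

28.0 mg/L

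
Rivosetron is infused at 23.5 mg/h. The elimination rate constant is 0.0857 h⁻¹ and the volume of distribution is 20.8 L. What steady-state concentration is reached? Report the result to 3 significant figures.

CL = k · V = 0.0857 × 20.8 = 1.783 L/h
Css = rate / CL = 23.5 / 1.783 ≈ 13.2 mg/L

13.2 mg/L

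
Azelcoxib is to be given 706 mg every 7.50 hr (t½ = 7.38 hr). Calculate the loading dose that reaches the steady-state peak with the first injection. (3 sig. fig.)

1400 mg

k = ln 2 / 7.38 = 0.09392 hr⁻¹
Accumulation ratio R = 1 / (1 − e^(−kτ)) = 1 / (1 − e^(−0.09392×7.50)) = 1 / (1 − 0.4944) = 1.978
Loading dose = maintenance dose × R = 706 × 1.978 ≈ 1400 mg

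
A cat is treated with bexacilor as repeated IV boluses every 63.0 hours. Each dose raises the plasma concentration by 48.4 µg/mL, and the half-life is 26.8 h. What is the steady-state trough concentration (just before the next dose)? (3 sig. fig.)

11.8 µg/mL

k = ln 2 / 26.8 = 0.02586 h⁻¹
Fraction remaining after one interval: e^(−kτ) = e^(−0.02586 × 63.0) = 0.1960
R = 1 / (1 − 0.1960) = 1.244
Css,max = 48.4 × 1.244 = 60.20 µg/mL
Css,min = Css,max × e^(−kτ) = 60.20 × 0.1960 ≈ 11.8 µg/mL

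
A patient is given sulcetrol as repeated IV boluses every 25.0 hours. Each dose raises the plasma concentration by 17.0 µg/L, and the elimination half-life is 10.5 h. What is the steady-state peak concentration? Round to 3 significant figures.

21.0 µg/L

k = ln 2 / 10.5 = 0.06601 h⁻¹
Fraction remaining after one interval: e^(−kτ) = e^(−0.06601 × 25.0) = 0.1920
R = 1 / (1 − 0.1920) = 1.238
Css,max = 17.0 × 1.238 ≈ 21.0 µg/L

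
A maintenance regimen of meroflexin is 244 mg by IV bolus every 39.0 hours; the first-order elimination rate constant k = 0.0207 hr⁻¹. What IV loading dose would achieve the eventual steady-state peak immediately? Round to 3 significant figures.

Accumulation ratio R = 1 / (1 − e^(−kτ)) = 1 / (1 − e^(−0.02070×39.0)) = 1 / (1 − 0.4461) = 1.805
Loading dose = maintenance dose × R = 244 × 1.805 ≈ 440 mg

440 mg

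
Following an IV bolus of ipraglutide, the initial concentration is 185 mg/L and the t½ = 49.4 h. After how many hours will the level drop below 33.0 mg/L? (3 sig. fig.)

k = ln 2 / 49.4 = 0.01403 h⁻¹
C(t) = C₀ e^(−kt)  ⇒  t = ln(C₀/C) / k
t = ln(185/33.0) / 0.01403 = 1.724 / 0.01403 ≈ 123 hours

123 hours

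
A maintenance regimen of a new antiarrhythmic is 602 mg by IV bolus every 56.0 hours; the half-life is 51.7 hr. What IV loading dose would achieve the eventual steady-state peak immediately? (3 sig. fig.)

k = ln 2 / 51.7 = 0.01341 hr⁻¹
Accumulation ratio R = 1 / (1 − e^(−kτ)) = 1 / (1 − e^(−0.01341×56.0)) = 1 / (1 − 0.4720) = 1.894
Loading dose = maintenance dose × R = 602 × 1.894 ≈ 1140 mg

1140 mg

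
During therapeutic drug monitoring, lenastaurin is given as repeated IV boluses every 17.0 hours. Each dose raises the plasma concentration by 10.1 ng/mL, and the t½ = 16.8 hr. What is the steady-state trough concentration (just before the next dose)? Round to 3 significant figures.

9.94 ng/mL

k = ln 2 / 16.8 = 0.04126 hr⁻¹
Fraction remaining after one interval: e^(−kτ) = e^(−0.04126 × 17.0) = 0.4959
R = 1 / (1 − 0.4959) = 1.984
Css,max = 10.1 × 1.984 = 20.04 ng/mL
Css,min = Css,max × e^(−kτ) = 20.04 × 0.4959 ≈ 9.94 ng/mL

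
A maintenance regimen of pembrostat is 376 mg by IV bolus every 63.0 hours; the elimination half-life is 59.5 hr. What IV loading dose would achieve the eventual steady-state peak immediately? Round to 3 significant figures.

723 mg

k = ln 2 / 59.5 = 0.01165 hr⁻¹
Accumulation ratio R = 1 / (1 − e^(−kτ)) = 1 / (1 − e^(−0.01165×63.0)) = 1 / (1 − 0.4800) = 1.923
Loading dose = maintenance dose × R = 376 × 1.923 ≈ 723 mg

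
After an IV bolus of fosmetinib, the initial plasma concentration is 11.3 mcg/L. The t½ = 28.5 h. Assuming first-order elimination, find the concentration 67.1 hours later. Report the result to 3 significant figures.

k = ln 2 / 28.5 = 0.02432 h⁻¹
C(t) = C₀ e^(−kt) = 11.3 × e^(−0.02432 × 67.1) = 11.3 × e^(−1.632) = 11.3 × 0.1956 ≈ 2.21 mcg/L

2.21 mcg/L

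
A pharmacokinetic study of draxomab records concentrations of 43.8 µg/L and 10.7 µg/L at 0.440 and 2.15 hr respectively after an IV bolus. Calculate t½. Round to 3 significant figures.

k = ln(C₁/C₂) / (t₂ − t₁) = ln(43.8/10.7) / (2.15 − 0.440)
  = 1.409 / 1.710 = 0.8242 hr⁻¹
t½ = ln 2 / k = ln 2 / 0.8242 ≈ 0.841 hours

0.841 hours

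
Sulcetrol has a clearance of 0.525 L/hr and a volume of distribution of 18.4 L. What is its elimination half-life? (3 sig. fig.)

24.3 hours

k = CL / V = 0.525 / 18.4 = 0.02853 hr⁻¹
t½ = ln 2 / k = ln 2 / 0.02853 ≈ 24.3 hours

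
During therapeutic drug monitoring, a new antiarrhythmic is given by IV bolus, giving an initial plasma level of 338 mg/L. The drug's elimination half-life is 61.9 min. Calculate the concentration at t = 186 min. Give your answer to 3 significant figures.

k = ln 2 / 61.9 = 0.01120 min⁻¹
C(t) = C₀ e^(−kt) = 338 × e^(−0.01120 × 186) = 338 × e^(−2.083) = 338 × 0.1246 ≈ 42.1 mg/L

42.1 mg/L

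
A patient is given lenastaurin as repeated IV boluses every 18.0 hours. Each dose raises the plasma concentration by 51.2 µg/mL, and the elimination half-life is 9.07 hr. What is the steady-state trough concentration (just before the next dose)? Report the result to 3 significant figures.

17.3 µg/mL

k = ln 2 / 9.07 = 0.07642 hr⁻¹
Fraction remaining after one interval: e^(−kτ) = e^(−0.07642 × 18.0) = 0.2527
R = 1 / (1 − 0.2527) = 1.338
Css,max = 51.2 × 1.338 = 68.51 µg/mL
Css,min = Css,max × e^(−kτ) = 68.51 × 0.2527 ≈ 17.3 µg/mL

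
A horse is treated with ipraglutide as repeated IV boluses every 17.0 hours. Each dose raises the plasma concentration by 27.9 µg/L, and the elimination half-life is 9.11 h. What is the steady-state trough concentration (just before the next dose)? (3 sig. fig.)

k = ln 2 / 9.11 = 0.07609 h⁻¹
Fraction remaining after one interval: e^(−kτ) = e^(−0.07609 × 17.0) = 0.2743
R = 1 / (1 − 0.2743) = 1.378
Css,max = 27.9 × 1.378 = 38.45 µg/L
Css,min = Css,max × e^(−kτ) = 38.45 × 0.2743 ≈ 10.5 µg/L

10.5 µg/L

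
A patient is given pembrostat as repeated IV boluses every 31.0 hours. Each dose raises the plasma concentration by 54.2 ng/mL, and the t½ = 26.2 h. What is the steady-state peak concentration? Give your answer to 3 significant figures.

96.9 ng/mL

k = ln 2 / 26.2 = 0.02646 h⁻¹
Fraction remaining after one interval: e^(−kτ) = e^(−0.02646 × 31.0) = 0.4404
R = 1 / (1 − 0.4404) = 1.787
Css,max = 54.2 × 1.787 ≈ 96.9 ng/mL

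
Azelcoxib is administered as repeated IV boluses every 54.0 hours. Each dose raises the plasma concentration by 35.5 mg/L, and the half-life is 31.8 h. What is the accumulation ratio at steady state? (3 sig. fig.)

1.45

k = ln 2 / 31.8 = 0.02180 h⁻¹
Fraction remaining after one interval: e^(−kτ) = e^(−0.02180 × 54.0) = 0.3082
R = 1 / (1 − 0.3082) = 1 / 0.6918 ≈ 1.45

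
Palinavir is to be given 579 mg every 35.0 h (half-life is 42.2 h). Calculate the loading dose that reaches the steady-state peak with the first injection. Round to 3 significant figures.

k = ln 2 / 42.2 = 0.01643 h⁻¹
Accumulation ratio R = 1 / (1 − e^(−kτ)) = 1 / (1 − e^(−0.01643×35.0)) = 1 / (1 − 0.5628) = 2.287
Loading dose = maintenance dose × R = 579 × 2.287 ≈ 1320 mg

1320 mg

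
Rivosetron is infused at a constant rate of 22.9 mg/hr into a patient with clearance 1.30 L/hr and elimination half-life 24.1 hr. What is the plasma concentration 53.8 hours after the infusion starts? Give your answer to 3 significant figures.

Css = rate / CL = 22.9 / 1.30 = 17.62 mg/L
k = ln 2 / 24.1 = 0.02876 hr⁻¹
C(t) = Css (1 − e^(−kt)) = 17.62 × (1 − e^(−1.547)) = 17.62 × 0.7872 ≈ 13.9 mg/L

13.9 mg/L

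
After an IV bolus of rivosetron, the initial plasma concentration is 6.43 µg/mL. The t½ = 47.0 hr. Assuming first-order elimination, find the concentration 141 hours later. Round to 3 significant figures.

k = ln 2 / 47.0 = 0.01475 hr⁻¹
C(t) = C₀ e^(−kt) = 6.43 × e^(−0.01475 × 141) = 6.43 × e^(−2.079) = 6.43 × 0.1250 ≈ 0.804 µg/mL

0.804 µg/mL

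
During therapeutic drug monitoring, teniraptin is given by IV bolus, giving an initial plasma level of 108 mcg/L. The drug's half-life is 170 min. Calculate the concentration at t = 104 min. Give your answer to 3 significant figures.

70.7 mcg/L

k = ln 2 / 170 = 0.004077 min⁻¹
C(t) = C₀ e^(−kt) = 108 × e^(−0.004077 × 104) = 108 × e^(−0.4240) = 108 × 0.6544 ≈ 70.7 mcg/L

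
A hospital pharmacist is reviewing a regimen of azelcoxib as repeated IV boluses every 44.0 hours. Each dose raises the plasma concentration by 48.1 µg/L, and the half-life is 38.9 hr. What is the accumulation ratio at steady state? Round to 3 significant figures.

1.84

k = ln 2 / 38.9 = 0.01782 hr⁻¹
Fraction remaining after one interval: e^(−kτ) = e^(−0.01782 × 44.0) = 0.4566
R = 1 / (1 − 0.4566) = 1 / 0.5434 ≈ 1.84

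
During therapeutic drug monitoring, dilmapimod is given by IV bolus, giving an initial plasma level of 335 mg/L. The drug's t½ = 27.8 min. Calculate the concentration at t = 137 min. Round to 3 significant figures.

k = ln 2 / 27.8 = 0.02493 min⁻¹
C(t) = C₀ e^(−kt) = 335 × e^(−0.02493 × 137) = 335 × e^(−3.416) = 335 × 0.03285 ≈ 11.0 mg/L

11.0 mg/L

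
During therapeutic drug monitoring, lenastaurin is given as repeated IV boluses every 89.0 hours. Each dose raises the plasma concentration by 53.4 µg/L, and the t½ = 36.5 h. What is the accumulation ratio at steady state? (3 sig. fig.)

1.23

k = ln 2 / 36.5 = 0.01899 h⁻¹
Fraction remaining after one interval: e^(−kτ) = e^(−0.01899 × 89.0) = 0.1845
R = 1 / (1 − 0.1845) = 1 / 0.8155 ≈ 1.23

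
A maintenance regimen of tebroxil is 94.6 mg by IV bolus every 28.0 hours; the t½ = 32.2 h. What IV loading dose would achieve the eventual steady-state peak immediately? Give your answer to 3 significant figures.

209 mg

k = ln 2 / 32.2 = 0.02153 h⁻¹
Accumulation ratio R = 1 / (1 − e^(−kτ)) = 1 / (1 − e^(−0.02153×28.0)) = 1 / (1 − 0.5473) = 2.209
Loading dose = maintenance dose × R = 94.6 × 2.209 ≈ 209 mg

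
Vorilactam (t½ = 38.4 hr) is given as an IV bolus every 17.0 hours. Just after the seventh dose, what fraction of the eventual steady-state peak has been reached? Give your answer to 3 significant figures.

0.883

k = ln 2 / 38.4 = 0.01805 hr⁻¹
f_n = 1 − e^(−nkτ) = 1 − e^(−7 × 0.01805 × 17.0) = 1 − e^(−2.148) = 1 − 0.1167 ≈ 0.883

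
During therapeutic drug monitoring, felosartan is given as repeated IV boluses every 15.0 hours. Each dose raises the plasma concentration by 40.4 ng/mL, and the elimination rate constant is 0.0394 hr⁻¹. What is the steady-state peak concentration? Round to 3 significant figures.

90.5 ng/mL

Fraction remaining after one interval: e^(−kτ) = e^(−0.03940 × 15.0) = 0.5538
R = 1 / (1 − 0.5538) = 2.241
Css,max = 40.4 × 2.241 ≈ 90.5 ng/mL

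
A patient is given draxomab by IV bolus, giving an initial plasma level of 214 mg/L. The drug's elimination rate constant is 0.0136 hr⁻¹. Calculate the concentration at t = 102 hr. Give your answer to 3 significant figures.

C(t) = C₀ e^(−kt) = 214 × e^(−0.01360 × 102) = 214 × e^(−1.387) = 214 × 0.2498 ≈ 53.5 mg/L

53.5 mg/L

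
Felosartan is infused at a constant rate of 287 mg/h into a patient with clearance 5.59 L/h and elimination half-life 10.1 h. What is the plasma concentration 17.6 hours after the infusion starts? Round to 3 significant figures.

Css = rate / CL = 287 / 5.59 = 51.34 µg/mL
k = ln 2 / 10.1 = 0.06863 h⁻¹
C(t) = Css (1 − e^(−kt)) = 51.34 × (1 − e^(−1.208)) = 51.34 × 0.7012 ≈ 36.0 µg/mL

36.0 µg/mL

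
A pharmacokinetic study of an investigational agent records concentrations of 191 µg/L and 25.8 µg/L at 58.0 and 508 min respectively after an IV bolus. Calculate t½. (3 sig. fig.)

k = ln(C₁/C₂) / (t₂ − t₁) = ln(191/25.8) / (508 − 58.0)
  = 2.002 / 450.0 = 0.004449 min⁻¹
t½ = ln 2 / k = ln 2 / 0.004449 ≈ 156 minutes

156 minutes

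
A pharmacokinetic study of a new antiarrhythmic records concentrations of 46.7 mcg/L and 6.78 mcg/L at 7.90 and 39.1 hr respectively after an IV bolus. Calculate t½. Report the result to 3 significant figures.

11.2 hours

k = ln(C₁/C₂) / (t₂ − t₁) = ln(46.7/6.78) / (39.1 − 7.90)
  = 1.930 / 31.20 = 0.06185 hr⁻¹
t½ = ln 2 / k = ln 2 / 0.06185 ≈ 11.2 hours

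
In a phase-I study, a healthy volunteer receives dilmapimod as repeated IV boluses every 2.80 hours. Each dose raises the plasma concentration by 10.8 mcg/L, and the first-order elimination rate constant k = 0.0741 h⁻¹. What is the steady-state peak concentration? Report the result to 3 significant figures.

57.6 mcg/L

Fraction remaining after one interval: e^(−kτ) = e^(−0.07410 × 2.80) = 0.8126
R = 1 / (1 − 0.8126) = 5.337
Css,max = 10.8 × 5.337 ≈ 57.6 mcg/L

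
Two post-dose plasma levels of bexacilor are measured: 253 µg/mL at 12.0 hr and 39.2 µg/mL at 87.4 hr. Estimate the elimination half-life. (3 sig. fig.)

28.0 hours

k = ln(C₁/C₂) / (t₂ − t₁) = ln(253/39.2) / (87.4 − 12.0)
  = 1.865 / 75.40 = 0.02473 hr⁻¹
t½ = ln 2 / k = ln 2 / 0.02473 ≈ 28.0 hours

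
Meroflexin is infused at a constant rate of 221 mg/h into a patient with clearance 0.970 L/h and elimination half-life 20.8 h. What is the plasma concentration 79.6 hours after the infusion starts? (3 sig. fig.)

212 µg/mL

Css = rate / CL = 221 / 0.970 = 227.8 µg/mL
k = ln 2 / 20.8 = 0.03332 h⁻¹
C(t) = Css (1 − e^(−kt)) = 227.8 × (1 − e^(−2.653)) = 227.8 × 0.9295 ≈ 212 µg/mL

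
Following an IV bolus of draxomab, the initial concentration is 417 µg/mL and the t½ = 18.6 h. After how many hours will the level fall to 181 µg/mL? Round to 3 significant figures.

22.4 hours

k = ln 2 / 18.6 = 0.03727 h⁻¹
C(t) = C₀ e^(−kt)  ⇒  t = ln(C₀/C) / k
t = ln(417/181) / 0.03727 = 0.8346 / 0.03727 ≈ 22.4 hours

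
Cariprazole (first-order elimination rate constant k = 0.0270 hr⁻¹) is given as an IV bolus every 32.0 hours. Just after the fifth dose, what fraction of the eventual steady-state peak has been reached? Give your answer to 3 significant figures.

0.987

f_n = 1 − e^(−nkτ) = 1 − e^(−5 × 0.02700 × 32.0) = 1 − e^(−4.320) = 1 − 0.01330 ≈ 0.987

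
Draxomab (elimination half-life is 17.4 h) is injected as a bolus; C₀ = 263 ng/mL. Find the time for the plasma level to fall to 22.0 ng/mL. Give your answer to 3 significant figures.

k = ln 2 / 17.4 = 0.03984 h⁻¹
C(t) = C₀ e^(−kt)  ⇒  t = ln(C₀/C) / k
t = ln(263/22.0) / 0.03984 = 2.481 / 0.03984 ≈ 62.3 hours

62.3 hours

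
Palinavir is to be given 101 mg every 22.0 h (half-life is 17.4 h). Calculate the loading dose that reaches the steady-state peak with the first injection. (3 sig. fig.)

k = ln 2 / 17.4 = 0.03984 h⁻¹
Accumulation ratio R = 1 / (1 − e^(−kτ)) = 1 / (1 − e^(−0.03984×22.0)) = 1 / (1 − 0.4163) = 1.713
Loading dose = maintenance dose × R = 101 × 1.713 ≈ 173 mg

173 mg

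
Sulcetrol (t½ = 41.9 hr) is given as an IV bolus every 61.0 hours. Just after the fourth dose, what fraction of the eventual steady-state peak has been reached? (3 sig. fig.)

k = ln 2 / 41.9 = 0.01654 hr⁻¹
f_n = 1 − e^(−nkτ) = 1 − e^(−4 × 0.01654 × 61.0) = 1 − e^(−4.036) = 1 − 0.01766 ≈ 0.982

0.982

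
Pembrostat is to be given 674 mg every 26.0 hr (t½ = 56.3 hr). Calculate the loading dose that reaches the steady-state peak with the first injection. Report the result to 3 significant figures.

2460 mg

k = ln 2 / 56.3 = 0.01231 hr⁻¹
Accumulation ratio R = 1 / (1 − e^(−kτ)) = 1 / (1 − e^(−0.01231×26.0)) = 1 / (1 − 0.7261) = 3.651
Loading dose = maintenance dose × R = 674 × 3.651 ≈ 2460 mg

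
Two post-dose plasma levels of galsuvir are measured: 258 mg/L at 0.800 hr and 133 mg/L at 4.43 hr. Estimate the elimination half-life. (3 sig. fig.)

k = ln(C₁/C₂) / (t₂ − t₁) = ln(258/133) / (4.43 − 0.800)
  = 0.6626 / 3.630 = 0.1825 hr⁻¹
t½ = ln 2 / k = ln 2 / 0.1825 ≈ 3.80 hours

3.80 hours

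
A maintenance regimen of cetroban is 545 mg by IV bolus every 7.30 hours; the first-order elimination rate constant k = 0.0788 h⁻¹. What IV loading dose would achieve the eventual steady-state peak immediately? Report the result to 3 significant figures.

1250 mg

Accumulation ratio R = 1 / (1 − e^(−kτ)) = 1 / (1 − e^(−0.07880×7.30)) = 1 / (1 − 0.5626) = 2.286
Loading dose = maintenance dose × R = 545 × 2.286 ≈ 1250 mg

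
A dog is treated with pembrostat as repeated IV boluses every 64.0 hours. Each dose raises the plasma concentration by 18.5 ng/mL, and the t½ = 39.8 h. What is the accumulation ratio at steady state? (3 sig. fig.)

1.49

k = ln 2 / 39.8 = 0.01742 h⁻¹
Fraction remaining after one interval: e^(−kτ) = e^(−0.01742 × 64.0) = 0.3280
R = 1 / (1 − 0.3280) = 1 / 0.6720 ≈ 1.49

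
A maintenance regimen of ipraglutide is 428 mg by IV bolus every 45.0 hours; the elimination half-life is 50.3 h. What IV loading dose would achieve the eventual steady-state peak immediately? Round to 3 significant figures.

926 mg

k = ln 2 / 50.3 = 0.01378 h⁻¹
Accumulation ratio R = 1 / (1 − e^(−kτ)) = 1 / (1 − e^(−0.01378×45.0)) = 1 / (1 − 0.5379) = 2.164
Loading dose = maintenance dose × R = 428 × 2.164 ≈ 926 mg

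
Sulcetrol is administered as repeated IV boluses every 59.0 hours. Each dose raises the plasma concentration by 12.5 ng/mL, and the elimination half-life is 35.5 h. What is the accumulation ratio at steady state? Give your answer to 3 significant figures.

1.46

k = ln 2 / 35.5 = 0.01953 h⁻¹
Fraction remaining after one interval: e^(−kτ) = e^(−0.01953 × 59.0) = 0.3160
R = 1 / (1 − 0.3160) = 1 / 0.6840 ≈ 1.46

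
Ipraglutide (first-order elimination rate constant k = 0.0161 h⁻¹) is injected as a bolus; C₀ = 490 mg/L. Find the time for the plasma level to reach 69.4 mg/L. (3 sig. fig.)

C(t) = C₀ e^(−kt)  ⇒  t = ln(C₀/C) / k
t = ln(490/69.4) / 0.01610 = 1.955 / 0.01610 ≈ 121 hours

121 hours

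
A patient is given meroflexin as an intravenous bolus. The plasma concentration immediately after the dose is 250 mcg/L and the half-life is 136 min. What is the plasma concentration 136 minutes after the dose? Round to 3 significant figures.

k = ln 2 / 136 = 0.005097 min⁻¹
C(t) = C₀ e^(−kt) = 250 × e^(−0.005097 × 136) = 250 × e^(−0.6931) = 250 × 0.5000 ≈ 125 mcg/L

125 mcg/L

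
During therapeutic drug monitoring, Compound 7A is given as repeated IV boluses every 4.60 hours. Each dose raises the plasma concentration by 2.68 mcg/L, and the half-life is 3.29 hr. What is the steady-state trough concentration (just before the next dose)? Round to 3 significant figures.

k = ln 2 / 3.29 = 0.2107 hr⁻¹
Fraction remaining after one interval: e^(−kτ) = e^(−0.2107 × 4.60) = 0.3794
R = 1 / (1 − 0.3794) = 1.611
Css,max = 2.68 × 1.611 = 4.318 mcg/L
Css,min = Css,max × e^(−kτ) = 4.318 × 0.3794 ≈ 1.64 mcg/L

1.64 mcg/L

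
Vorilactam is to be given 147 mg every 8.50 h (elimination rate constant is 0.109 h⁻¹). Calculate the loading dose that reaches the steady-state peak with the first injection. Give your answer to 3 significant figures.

Accumulation ratio R = 1 / (1 − e^(−kτ)) = 1 / (1 − e^(−0.1090×8.50)) = 1 / (1 − 0.3959) = 1.655
Loading dose = maintenance dose × R = 147 × 1.655 ≈ 243 mg

243 mg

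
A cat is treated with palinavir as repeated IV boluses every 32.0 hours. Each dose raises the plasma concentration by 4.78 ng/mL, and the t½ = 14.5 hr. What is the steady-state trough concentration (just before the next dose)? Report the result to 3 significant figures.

1.32 ng/mL

k = ln 2 / 14.5 = 0.04780 hr⁻¹
Fraction remaining after one interval: e^(−kτ) = e^(−0.04780 × 32.0) = 0.2166
R = 1 / (1 − 0.2166) = 1.276
Css,max = 4.78 × 1.276 = 6.102 ng/mL
Css,min = Css,max × e^(−kτ) = 6.102 × 0.2166 ≈ 1.32 ng/mL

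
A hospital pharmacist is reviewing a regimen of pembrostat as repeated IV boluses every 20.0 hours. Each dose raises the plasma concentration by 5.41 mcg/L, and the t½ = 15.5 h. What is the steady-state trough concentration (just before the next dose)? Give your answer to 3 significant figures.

k = ln 2 / 15.5 = 0.04472 h⁻¹
Fraction remaining after one interval: e^(−kτ) = e^(−0.04472 × 20.0) = 0.4089
R = 1 / (1 − 0.4089) = 1.692
Css,max = 5.41 × 1.692 = 9.152 mcg/L
Css,min = Css,max × e^(−kτ) = 9.152 × 0.4089 ≈ 3.74 mcg/L

3.74 mcg/L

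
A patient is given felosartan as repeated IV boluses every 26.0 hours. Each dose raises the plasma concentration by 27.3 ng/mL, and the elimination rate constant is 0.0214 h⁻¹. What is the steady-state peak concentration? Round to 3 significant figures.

Fraction remaining after one interval: e^(−kτ) = e^(−0.02140 × 26.0) = 0.5733
R = 1 / (1 − 0.5733) = 2.343
Css,max = 27.3 × 2.343 ≈ 64.0 ng/mL

64.0 ng/mL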